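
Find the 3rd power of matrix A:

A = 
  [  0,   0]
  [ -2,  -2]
A² = A·A:
A²[1,1] = (0)(0) + (0)(-2) = 0
A²[1,2] = (0)(0) + (0)(-2) = 0
A²[2,1] = (-2)(0) + (-2)(-2) = 4
A²[2,2] = (-2)(0) + (-2)(-2) = 4
A² = 
  [  0,   0]
  [  4,   4]

A^3 = A^2·A:
A^3[1,1] = (0)(0) + (0)(-2) = 0
A^3[1,2] = (0)(0) + (0)(-2) = 0
A^3[2,1] = (4)(0) + (4)(-2) = -8
A^3[2,2] = (4)(0) + (4)(-2) = -8
A^3 = 
  [  0,   0]
  [ -8,  -8]

Therefore
A^3 = 
  [  0,   0]
  [ -8,  -8]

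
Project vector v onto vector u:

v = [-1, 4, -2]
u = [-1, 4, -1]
proj_u(v) = [-19/18, 38/9, -19/18]

v·u = (-1)(-1) + (4)(4) + (-2)(-1) = 19
u·u = (-1)² + (4)² + (-1)² = 18
proj_u(v) = (v·u / u·u) × u = (19/18) × u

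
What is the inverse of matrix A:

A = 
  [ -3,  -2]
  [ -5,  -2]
det(A) = (-3)(-2) - (-2)(-5) = -4
For a 2×2 matrix, A⁻¹ = (1/det(A)) · [[d, -b], [-c, a]]
    = (-1/4) · [[-2, 2], [5, -3]]

A⁻¹ = 
  [ 1/2, -1/2]
  [-5/4,  3/4]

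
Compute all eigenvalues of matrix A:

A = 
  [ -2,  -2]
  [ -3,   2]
λ = √10, -√10  (≈ 3.162, -3.162)

tr(A) = 0, det(A) = -10
Characteristic polynomial: λ² - tr(A)λ + det(A) = λ² - 10
λ² - 10 = 0  ⇒  λ = (0 ± √((0)² - 4·(-10)))/2 = (0 ± √(40))/2
  = √10,  -√10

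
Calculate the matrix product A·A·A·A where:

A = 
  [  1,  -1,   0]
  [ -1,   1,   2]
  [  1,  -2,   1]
A^4 = 
  [ -4,  10,  -6]
  [ 16, -16, -20]
  [ -4,  17, -19]

A² = A·A:
A²[1,1] = (1)(1) + (-1)(-1) + (0)(1) = 2
A²[1,2] = (1)(-1) + (-1)(1) + (0)(-2) = -2
A²[1,3] = (1)(0) + (-1)(2) + (0)(1) = -2
A²[2,1] = (-1)(1) + (1)(-1) + (2)(1) = 0
A²[2,2] = (-1)(-1) + (1)(1) + (2)(-2) = -2
A²[2,3] = (-1)(0) + (1)(2) + (2)(1) = 4
A²[3,1] = (1)(1) + (-2)(-1) + (1)(1) = 4
A²[3,2] = (1)(-1) + (-2)(1) + (1)(-2) = -5
A²[3,3] = (1)(0) + (-2)(2) + (1)(1) = -3
A² = 
  [  2,  -2,  -2]
  [  0,  -2,   4]
  [  4,  -5,  -3]

A^3 = A^2·A:
A^3[1,1] = (2)(1) + (-2)(-1) + (-2)(1) = 2
A^3[1,2] = (2)(-1) + (-2)(1) + (-2)(-2) = 0
A^3[1,3] = (2)(0) + (-2)(2) + (-2)(1) = -6
A^3[2,1] = (0)(1) + (-2)(-1) + (4)(1) = 6
A^3[2,2] = (0)(-1) + (-2)(1) + (4)(-2) = -10
A^3[2,3] = (0)(0) + (-2)(2) + (4)(1) = 0
A^3[3,1] = (4)(1) + (-5)(-1) + (-3)(1) = 6
A^3[3,2] = (4)(-1) + (-5)(1) + (-3)(-2) = -3
A^3[3,3] = (4)(0) + (-5)(2) + (-3)(1) = -13
A^3 = 
  [  2,   0,  -6]
  [  6, -10,   0]
  [  6,  -3, -13]

A^4 = A^3·A:
A^4[1,1] = (2)(1) + (0)(-1) + (-6)(1) = -4
A^4[1,2] = (2)(-1) + (0)(1) + (-6)(-2) = 10
A^4[1,3] = (2)(0) + (0)(2) + (-6)(1) = -6
A^4[2,1] = (6)(1) + (-10)(-1) + (0)(1) = 16
A^4[2,2] = (6)(-1) + (-10)(1) + (0)(-2) = -16
A^4[2,3] = (6)(0) + (-10)(2) + (0)(1) = -20
A^4[3,1] = (6)(1) + (-3)(-1) + (-13)(1) = -4
A^4[3,2] = (6)(-1) + (-3)(1) + (-13)(-2) = 17
A^4[3,3] = (6)(0) + (-3)(2) + (-13)(1) = -19
A^4 = 
  [ -4,  10,  -6]
  [ 16, -16, -20]
  [ -4,  17, -19]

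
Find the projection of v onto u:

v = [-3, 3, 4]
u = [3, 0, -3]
proj_u(v) = [-7/2, 0, 7/2]

v·u = (-3)(3) + (3)(0) + (4)(-3) = -21
u·u = (3)² + (0)² + (-3)² = 18
proj_u(v) = (v·u / u·u) × u = (-21/18) × u = (-7/6) × u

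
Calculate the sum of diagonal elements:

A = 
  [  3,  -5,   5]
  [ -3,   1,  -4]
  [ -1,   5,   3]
7

tr(A) = 3 + 1 + 3 = 7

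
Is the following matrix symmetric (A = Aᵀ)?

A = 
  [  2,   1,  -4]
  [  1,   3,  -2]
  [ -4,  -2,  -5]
Yes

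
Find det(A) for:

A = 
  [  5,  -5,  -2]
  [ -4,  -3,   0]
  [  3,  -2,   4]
-174

Cofactor expansion along row 1:
det(A) = (5)·((-3)(4) - (0)(-2)) - (-5)·((-4)(4) - (0)(3)) + (-2)·((-4)(-2) - (-3)(3))
  = (5)(-12) - (-5)(-16) + (-2)(17)
  = -174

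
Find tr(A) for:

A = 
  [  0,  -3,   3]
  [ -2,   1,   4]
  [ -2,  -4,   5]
6

tr(A) = 0 + 1 + 5 = 6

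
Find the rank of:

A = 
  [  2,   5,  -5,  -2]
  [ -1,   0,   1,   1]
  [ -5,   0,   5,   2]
rank(A) = 3

Row reduce:
R2 → R2 + (1/2)·R1
R3 → R3 + (5/2)·R1
R3 → R3 - (5)·R2
REF = 
  [   2,    5,   -5,   -2]
  [   0,  5/2, -3/2,    0]
  [   0,    0,    0,   -3]
Pivot columns: 1, 2, 4 → 3 pivots.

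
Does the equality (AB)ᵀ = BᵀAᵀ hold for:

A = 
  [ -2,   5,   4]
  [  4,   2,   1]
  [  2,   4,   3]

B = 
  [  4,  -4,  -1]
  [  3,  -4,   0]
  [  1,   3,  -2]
Yes

(AB)ᵀ = 
  [ 11,  23,  23]
  [  0, -21, -15]
  [ -6,  -6,  -8]

BᵀAᵀ = 
  [ 11,  23,  23]
  [  0, -21, -15]
  [ -6,  -6,  -8]

Both sides are equal — this is the standard identity (AB)ᵀ = BᵀAᵀ, which holds for all A, B.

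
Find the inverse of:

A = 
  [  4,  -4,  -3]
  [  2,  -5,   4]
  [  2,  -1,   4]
det(A) = (4)·((-5)(4) - (4)(-1)) - (-4)·((2)(4) - (4)(2)) + (-3)·((2)(-1) - (-5)(2))
  = (4)(-16) - (-4)(0) + (-3)(8)
  = -88
det(A) = -88 ≠ 0, so A is invertible.

Cofactors Cᵢⱼ = (-1)ⁱ⁺ʲ·Mᵢⱼ:
C = 
  [-16,   0,   8]
  [ 19,  22,  -4]
  [-31, -22, -12]

adj(A) = Cᵀ:
adj(A) = 
  [-16,  19, -31]
  [  0,  22, -22]
  [  8,  -4, -12]

A⁻¹ = (-1/88) · adj(A):
A⁻¹ = 
  [  2/11, -19/88,  31/88]
  [     0,   -1/4,    1/4]
  [ -1/11,   1/22,   3/22]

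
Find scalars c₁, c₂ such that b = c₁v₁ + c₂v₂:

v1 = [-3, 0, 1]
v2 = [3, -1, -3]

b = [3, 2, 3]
c1 = -3, c2 = -2

b = -3·v1 + -2·v2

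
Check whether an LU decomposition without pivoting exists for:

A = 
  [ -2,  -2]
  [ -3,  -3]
Yes.
A[1,1] = -2 ≠ 0, so Gaussian elimination proceeds without a row swap: multiplier ℓ₂₁ = (-3)/(-2) = 3/2, and U[2,2] = -3 - (3/2)(-2) = 0.
L = 
  [  1,   0]
  [3/2,   1]
U = 
  [ -2,  -2]
  [  0,   0]
Check row 2 of LU: [(3/2)(-2), (3/2)(-2) + 0] = [-3, -3] = row 2 of A ✓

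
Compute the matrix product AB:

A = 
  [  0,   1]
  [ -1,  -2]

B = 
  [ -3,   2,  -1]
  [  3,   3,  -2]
AB = 
  [  3,   3,  -2]
  [ -3,  -8,   5]

A is 2×2 and B is 2×3, so AB is 2×3. Each entry is (row of A)·(column of B):
AB[1,1] = (0)(-3) + (1)(3) = 3
AB[1,2] = (0)(2) + (1)(3) = 3
AB[1,3] = (0)(-1) + (1)(-2) = -2
AB[2,1] = (-1)(-3) + (-2)(3) = -3
AB[2,2] = (-1)(2) + (-2)(3) = -8
AB[2,3] = (-1)(-1) + (-2)(-2) = 5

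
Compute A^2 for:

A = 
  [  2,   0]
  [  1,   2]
A² = A·A:
A²[1,1] = (2)(2) + (0)(1) = 4
A²[1,2] = (2)(0) + (0)(2) = 0
A²[2,1] = (1)(2) + (2)(1) = 4
A²[2,2] = (1)(0) + (2)(2) = 4
A² = 
  [  4,   0]
  [  4,   4]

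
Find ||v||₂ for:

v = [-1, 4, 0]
4.123

||v||₂ = √((-1)² + (4)² + (0)²) = √17 = 4.123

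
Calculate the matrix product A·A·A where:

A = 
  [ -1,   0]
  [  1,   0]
A^3 = 
  [ -1,   0]
  [  1,   0]

A² = A·A:
A²[1,1] = (-1)(-1) + (0)(1) = 1
A²[1,2] = (-1)(0) + (0)(0) = 0
A²[2,1] = (1)(-1) + (0)(1) = -1
A²[2,2] = (1)(0) + (0)(0) = 0
A² = 
  [  1,   0]
  [ -1,   0]

A^3 = A^2·A:
A^3[1,1] = (1)(-1) + (0)(1) = -1
A^3[1,2] = (1)(0) + (0)(0) = 0
A^3[2,1] = (-1)(-1) + (0)(1) = 1
A^3[2,2] = (-1)(0) + (0)(0) = 0
A^3 = 
  [ -1,   0]
  [  1,   0]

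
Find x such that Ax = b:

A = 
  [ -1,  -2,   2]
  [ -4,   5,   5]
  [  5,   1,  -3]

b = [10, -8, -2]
Row reduce the augmented matrix [A|b]:
R2 → R2 - (4)·R1
R3 → R3 + (5)·R1
R3 → R3 + (9/13)·R2
REF = 
  [    -1,     -2,      2,     10]
  [     0,     13,     -3,    -48]
  [     0,      0,  64/13, 192/13]

Back-substitution:
x₃ = (192/13) / (64/13) = 3
x₂ = (-48 - (-3)(3)) / 13 = -3
x₁ = (10 - (-2)(-3) - (2)(3)) / (-1) = 2

x = [2, -3, 3]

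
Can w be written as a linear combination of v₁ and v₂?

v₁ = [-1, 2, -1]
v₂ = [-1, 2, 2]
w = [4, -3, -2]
No

Form the augmented matrix and row-reduce:
[v₁|v₂|w] = 
  [ -1,  -1,   4]
  [  2,   2,  -3]
  [ -1,   2,  -2]
R2 → R2 + (2)·R1
R3 → R3 - (1)·R1
Swap R2 ↔ R3
REF = 
  [ -1,  -1,   4]
  [  0,   3,  -6]
  [  0,   0,   5]

Row 3 reads [0 0 | 5], i.e. 0 = 5, so the system is inconsistent and w ∉ span{v₁, v₂}.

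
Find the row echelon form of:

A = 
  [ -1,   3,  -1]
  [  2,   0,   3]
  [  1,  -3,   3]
Row operations:
R2 → R2 + (2)·R1
R3 → R3 + (1)·R1

Resulting echelon form:
REF = 
  [ -1,   3,  -1]
  [  0,   6,   1]
  [  0,   0,   2]

Rank = 3 (number of non-zero pivot rows).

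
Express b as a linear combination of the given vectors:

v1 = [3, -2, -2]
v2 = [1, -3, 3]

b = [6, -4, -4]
c1 = 2, c2 = 0

b = 2·v1 + 0·v2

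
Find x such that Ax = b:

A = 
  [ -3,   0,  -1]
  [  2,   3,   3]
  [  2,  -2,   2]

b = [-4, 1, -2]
Row reduce the augmented matrix [A|b]:
R2 → R2 + (2/3)·R1
R3 → R3 + (2/3)·R1
R3 → R3 + (2/3)·R2
REF = 
  [   -3,     0,    -1,    -4]
  [    0,     3,   7/3,  -5/3]
  [    0,     0,  26/9, -52/9]

Back-substitution:
x₃ = (-52/9) / (26/9) = -2
x₂ = (-5/3 - (7/3)(-2)) / 3 = 1
x₁ = (-4 - (0)(1) - (-1)(-2)) / (-3) = 2

x = [2, 1, -2]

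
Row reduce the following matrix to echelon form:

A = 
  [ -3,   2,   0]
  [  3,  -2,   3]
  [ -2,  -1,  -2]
Row operations:
R2 → R2 + (1)·R1
R3 → R3 - (2/3)·R1
Swap R2 ↔ R3

Resulting echelon form:
REF = 
  [  -3,    2,    0]
  [   0, -7/3,   -2]
  [   0,    0,    3]

Rank = 3 (number of non-zero pivot rows).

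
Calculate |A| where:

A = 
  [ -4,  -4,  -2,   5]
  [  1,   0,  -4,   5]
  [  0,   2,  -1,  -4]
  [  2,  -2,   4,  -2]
Cofactor expansion along row 1: det(A) = a₁₁M₁₁ - a₁₂M₁₂ + a₁₃M₁₃ - a₁₄M₁₄

M₁₁ = det[[0, -4, 5]; [2, -1, -4]; [-2, 4, -2]]
  = (0)·((-1)(-2) - (-4)(4)) - (-4)·((2)(-2) - (-4)(-2)) + (5)·((2)(4) - (-1)(-2))
  = (0)(18) - (-4)(-12) + (5)(6)
  = -18
M₁₂ = det[[1, -4, 5]; [0, -1, -4]; [2, 4, -2]]
  = (1)·((-1)(-2) - (-4)(4)) - (-4)·((0)(-2) - (-4)(2)) + (5)·((0)(4) - (-1)(2))
  = (1)(18) - (-4)(8) + (5)(2)
  = 60
M₁₃ = det[[1, 0, 5]; [0, 2, -4]; [2, -2, -2]]
  = (1)·((2)(-2) - (-4)(-2)) - (0)·((0)(-2) - (-4)(2)) + (5)·((0)(-2) - (2)(2))
  = (1)(-12) - (0)(8) + (5)(-4)
  = -32
M₁₄ = det[[1, 0, -4]; [0, 2, -1]; [2, -2, 4]]
  = (1)·((2)(4) - (-1)(-2)) - (0)·((0)(4) - (-1)(2)) + (-4)·((0)(-2) - (2)(2))
  = (1)(6) - (0)(2) + (-4)(-4)
  = 22

det(A) = (-4)(-18) - (-4)(60) + (-2)(-32) - (5)(22) = 266

det(A) = 266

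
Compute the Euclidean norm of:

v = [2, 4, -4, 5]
7.81

||v||₂ = √((2)² + (4)² + (-4)² + (5)²) = √61 = 7.81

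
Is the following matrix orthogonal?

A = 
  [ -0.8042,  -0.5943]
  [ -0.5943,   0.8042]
Yes

AᵀA = 
  [  0.9999,   0]
  [  0,   0.9999]
≈ I (equal to I up to the 4-dp rounding of the entries)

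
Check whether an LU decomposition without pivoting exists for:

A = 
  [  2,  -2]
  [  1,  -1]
Yes.
A[1,1] = 2 ≠ 0, so Gaussian elimination proceeds without a row swap: multiplier ℓ₂₁ = (1)/(2) = 1/2, and U[2,2] = -1 - (1/2)(-2) = 0.
L = 
  [  1,   0]
  [1/2,   1]
U = 
  [  2,  -2]
  [  0,   0]
Check row 2 of LU: [(1/2)(2), (1/2)(-2) + 0] = [1, -1] = row 2 of A ✓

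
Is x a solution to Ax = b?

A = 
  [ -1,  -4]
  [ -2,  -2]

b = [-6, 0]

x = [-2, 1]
No

Ax = [-2, 2] ≠ b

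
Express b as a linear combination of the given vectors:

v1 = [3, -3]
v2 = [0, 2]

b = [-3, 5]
c1 = -1, c2 = 1

b = -1·v1 + 1·v2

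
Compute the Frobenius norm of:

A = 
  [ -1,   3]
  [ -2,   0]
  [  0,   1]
||A||_F = 3.873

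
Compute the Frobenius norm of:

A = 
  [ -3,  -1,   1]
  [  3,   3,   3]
||A||_F = 6.164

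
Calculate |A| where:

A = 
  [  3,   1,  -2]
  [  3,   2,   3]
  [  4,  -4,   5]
103

Cofactor expansion along row 1:
det(A) = (3)·((2)(5) - (3)(-4)) - (1)·((3)(5) - (3)(4)) + (-2)·((3)(-4) - (2)(4))
  = (3)(22) - (1)(3) + (-2)(-20)
  = 103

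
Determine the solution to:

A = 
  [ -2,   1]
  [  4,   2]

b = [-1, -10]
x = [-1, -3]

Row reduce the augmented matrix [A|b]:
R2 → R2 + (2)·R1
REF = 
  [ -2,   1,  -1]
  [  0,   4, -12]

Back-substitution:
x₂ = (-12) / 4 = -3
x₁ = (-1 - (1)(-3)) / (-2) = -1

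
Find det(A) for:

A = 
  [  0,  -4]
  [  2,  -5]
8

For a 2×2 matrix, det = ad - bc = (0)(-5) - (-4)(2) = 8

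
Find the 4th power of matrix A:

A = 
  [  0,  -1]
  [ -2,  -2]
A^4 = 
  [ 12,  16]
  [ 32,  44]

A² = A·A:
A²[1,1] = (0)(0) + (-1)(-2) = 2
A²[1,2] = (0)(-1) + (-1)(-2) = 2
A²[2,1] = (-2)(0) + (-2)(-2) = 4
A²[2,2] = (-2)(-1) + (-2)(-2) = 6
A² = 
  [  2,   2]
  [  4,   6]

A^3 = A^2·A:
A^3[1,1] = (2)(0) + (2)(-2) = -4
A^3[1,2] = (2)(-1) + (2)(-2) = -6
A^3[2,1] = (4)(0) + (6)(-2) = -12
A^3[2,2] = (4)(-1) + (6)(-2) = -16
A^3 = 
  [ -4,  -6]
  [-12, -16]

A^4 = A^3·A:
A^4[1,1] = (-4)(0) + (-6)(-2) = 12
A^4[1,2] = (-4)(-1) + (-6)(-2) = 16
A^4[2,1] = (-12)(0) + (-16)(-2) = 32
A^4[2,2] = (-12)(-1) + (-16)(-2) = 44
A^4 = 
  [ 12,  16]
  [ 32,  44]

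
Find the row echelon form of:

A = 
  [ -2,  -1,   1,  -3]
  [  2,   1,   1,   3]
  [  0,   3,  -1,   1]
Row operations:
R2 → R2 + (1)·R1
Swap R2 ↔ R3

Resulting echelon form:
REF = 
  [ -2,  -1,   1,  -3]
  [  0,   3,  -1,   1]
  [  0,   0,   2,   0]

Rank = 3 (number of non-zero pivot rows).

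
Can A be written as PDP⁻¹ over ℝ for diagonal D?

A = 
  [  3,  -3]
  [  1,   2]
No

tr(A) = 5, det(A) = 9
Characteristic polynomial: λ² - tr(A)λ + det(A) = λ² - 5λ + 9
λ² - 5λ + 9 = 0  ⇒  λ = (5 ± √((-5)² - 4·(9)))/2 = (5 ± √(-11))/2
  = (5 + i√11)/2,  (5 - i√11)/2
Eigenvalues: (5 + i√11)/2, (5 - i√11)/2  (≈ 2.5 + 1.658i, 2.5 - 1.658i)
Has complex eigenvalues (not diagonalizable over ℝ).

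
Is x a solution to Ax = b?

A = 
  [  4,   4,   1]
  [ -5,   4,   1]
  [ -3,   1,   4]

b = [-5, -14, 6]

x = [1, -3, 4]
No

Ax = [-4, -13, 10] ≠ b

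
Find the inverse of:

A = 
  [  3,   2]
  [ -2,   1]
det(A) = (3)(1) - (2)(-2) = 7
For a 2×2 matrix, A⁻¹ = (1/det(A)) · [[d, -b], [-c, a]]
    = (1/7) · [[1, -2], [2, 3]]

A⁻¹ = 
  [ 1/7, -2/7]
  [ 2/7,  3/7]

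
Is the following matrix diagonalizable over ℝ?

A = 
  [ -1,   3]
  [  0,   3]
Yes

tr(A) = 2, det(A) = -3
Characteristic polynomial: λ² - tr(A)λ + det(A) = λ² - 2λ - 3
λ² - 2λ - 3 = (λ + 1)(λ - 3)
Eigenvalues: 3, -1
λ=-1: alg. mult. = 1, geom. mult. = 2 - rank(A - (-1)I) = 2 - 1 = 1
λ=3: alg. mult. = 1, geom. mult. = 2 - rank(A - (3)I) = 2 - 1 = 1
Sum of geometric multiplicities equals n, so A has n independent eigenvectors.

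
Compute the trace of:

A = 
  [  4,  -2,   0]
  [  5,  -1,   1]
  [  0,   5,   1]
4

tr(A) = 4 + -1 + 1 = 4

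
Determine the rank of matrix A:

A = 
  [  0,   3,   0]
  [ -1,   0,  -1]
rank(A) = 2

Row reduce:
Swap R1 ↔ R2
REF = 
  [ -1,   0,  -1]
  [  0,   3,   0]
Pivot columns: 1, 2 → 2 pivots.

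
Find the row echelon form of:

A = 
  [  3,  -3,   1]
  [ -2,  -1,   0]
Row operations:
R2 → R2 + (2/3)·R1

Resulting echelon form:
REF = 
  [  3,  -3,   1]
  [  0,  -3, 2/3]

Rank = 2 (number of non-zero pivot rows).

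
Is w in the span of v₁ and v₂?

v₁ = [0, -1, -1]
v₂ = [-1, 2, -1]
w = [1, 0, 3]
Yes

Form the augmented matrix and row-reduce:
[v₁|v₂|w] = 
  [  0,  -1,   1]
  [ -1,   2,   0]
  [ -1,  -1,   3]
Swap R1 ↔ R2
R3 → R3 - (1)·R1
R3 → R3 - (3)·R2
REF = 
  [ -1,   2,   0]
  [  0,  -1,   1]
  [  0,   0,   0]

No row of the form [0 0 | nonzero], so the system is consistent. Back-substitution gives c₁ = -2, c₂ = -1: w = (-2)·v₁ + (-1)·v₂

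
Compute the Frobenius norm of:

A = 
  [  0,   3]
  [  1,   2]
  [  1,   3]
||A||_F = 4.899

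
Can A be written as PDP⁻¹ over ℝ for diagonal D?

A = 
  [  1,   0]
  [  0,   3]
Yes

tr(A) = 4, det(A) = 3
Characteristic polynomial: λ² - tr(A)λ + det(A) = λ² - 4λ + 3
λ² - 4λ + 3 = (λ - 1)(λ - 3)
Eigenvalues: 3, 1
λ=1: alg. mult. = 1, geom. mult. = 2 - rank(A - (1)I) = 2 - 1 = 1
λ=3: alg. mult. = 1, geom. mult. = 2 - rank(A - (3)I) = 2 - 1 = 1
Sum of geometric multiplicities equals n, so A has n independent eigenvectors.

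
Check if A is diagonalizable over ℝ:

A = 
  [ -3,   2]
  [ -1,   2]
Yes

tr(A) = -1, det(A) = -4
Characteristic polynomial: λ² - tr(A)λ + det(A) = λ² + λ - 4
λ² + λ - 4 = 0  ⇒  λ = (-1 ± √((1)² - 4·(-4)))/2 = (-1 ± √(17))/2
  = (-1 + √17)/2,  (-1 - √17)/2
Eigenvalues: (-1 + √17)/2, (-1 - √17)/2  (≈ 1.562, -2.562)
The two irrational eigenvalues are distinct (simple), so each has alg. mult. = geom. mult. = 1.
Sum of geometric multiplicities equals n, so A has n independent eigenvectors.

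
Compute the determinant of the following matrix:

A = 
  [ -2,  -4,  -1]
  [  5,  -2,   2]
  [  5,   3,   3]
Cofactor expansion along row 1:
det(A) = (-2)·((-2)(3) - (2)(3)) - (-4)·((5)(3) - (2)(5)) + (-1)·((5)(3) - (-2)(5))
  = (-2)(-12) - (-4)(5) + (-1)(25)
  = 19

det(A) = 19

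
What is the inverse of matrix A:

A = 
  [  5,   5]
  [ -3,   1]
det(A) = (5)(1) - (5)(-3) = 20
For a 2×2 matrix, A⁻¹ = (1/det(A)) · [[d, -b], [-c, a]]
    = (1/20) · [[1, -5], [3, 5]]

A⁻¹ = 
  [1/20, -1/4]
  [3/20,  1/4]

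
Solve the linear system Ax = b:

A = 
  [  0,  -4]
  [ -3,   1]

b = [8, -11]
x = [3, -2]

Row reduce the augmented matrix [A|b]:
Swap R1 ↔ R2
REF = 
  [ -3,   1, -11]
  [  0,  -4,   8]

Back-substitution:
x₂ = 8 / (-4) = -2
x₁ = (-11 - (1)(-2)) / (-3) = 3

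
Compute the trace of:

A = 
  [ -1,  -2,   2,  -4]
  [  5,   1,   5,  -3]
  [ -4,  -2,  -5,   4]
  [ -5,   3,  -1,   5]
0

tr(A) = -1 + 1 + -5 + 5 = 0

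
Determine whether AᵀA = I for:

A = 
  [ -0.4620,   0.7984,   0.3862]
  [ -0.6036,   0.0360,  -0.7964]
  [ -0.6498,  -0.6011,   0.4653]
Yes

AᵀA = 
  [  1,   0,  -0.0001]
  [  0,   1.0001,   0]
  [ -0.0001,   0,   0.9999]
≈ I (equal to I up to the 4-dp rounding of the entries)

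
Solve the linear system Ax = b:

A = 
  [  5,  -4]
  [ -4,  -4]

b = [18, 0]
x = [2, -2]

Row reduce the augmented matrix [A|b]:
R2 → R2 + (4/5)·R1
REF = 
  [    5,    -4,    18]
  [    0, -36/5,  72/5]

Back-substitution:
x₂ = (72/5) / (-36/5) = -2
x₁ = (18 - (-4)(-2)) / 5 = 2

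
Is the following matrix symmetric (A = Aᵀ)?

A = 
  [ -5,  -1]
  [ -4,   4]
No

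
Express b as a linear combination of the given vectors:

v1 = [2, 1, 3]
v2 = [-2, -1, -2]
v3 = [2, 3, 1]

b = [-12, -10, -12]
c1 = -2, c2 = 2, c3 = -2

b = -2·v1 + 2·v2 + -2·v3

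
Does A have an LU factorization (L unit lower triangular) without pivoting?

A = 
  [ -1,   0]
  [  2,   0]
Yes.
A[1,1] = -1 ≠ 0, so Gaussian elimination proceeds without a row swap: multiplier ℓ₂₁ = (2)/(-1) = -2, and U[2,2] = 0 - (-2)(0) = 0.
L = 
  [  1,   0]
  [ -2,   1]
U = 
  [ -1,   0]
  [  0,   0]
Check row 2 of LU: [(-2)(-1), (-2)(0) + 0] = [2, 0] = row 2 of A ✓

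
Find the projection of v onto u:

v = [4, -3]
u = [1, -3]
proj_u(v) = [13/10, -39/10]

v·u = (4)(1) + (-3)(-3) = 13
u·u = (1)² + (-3)² = 10
proj_u(v) = (v·u / u·u) × u = (13/10) × u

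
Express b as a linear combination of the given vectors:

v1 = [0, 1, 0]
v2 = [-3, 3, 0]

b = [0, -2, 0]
c1 = -2, c2 = 0

b = -2·v1 + 0·v2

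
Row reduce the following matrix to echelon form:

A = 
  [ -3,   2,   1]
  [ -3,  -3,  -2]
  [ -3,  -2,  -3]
Row operations:
R2 → R2 - (1)·R1
R3 → R3 - (1)·R1
R3 → R3 - (4/5)·R2

Resulting echelon form:
REF = 
  [  -3,    2,    1]
  [   0,   -5,   -3]
  [   0,    0, -8/5]

Rank = 3 (number of non-zero pivot rows).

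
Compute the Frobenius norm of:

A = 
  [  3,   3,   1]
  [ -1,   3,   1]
||A||_F = 5.477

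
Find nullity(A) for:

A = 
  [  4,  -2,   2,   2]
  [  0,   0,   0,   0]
nullity(A) = 3

Row reduce:
(no row operations needed)
REF = 
  [  4,  -2,   2,   2]
  [  0,   0,   0,   0]
Pivot columns: 1 → 1 pivot.
rank(A) = 1, so nullity(A) = 4 - 1 = 3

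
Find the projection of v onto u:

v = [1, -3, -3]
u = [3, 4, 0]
proj_u(v) = [-27/25, -36/25, 0]

v·u = (1)(3) + (-3)(4) + (-3)(0) = -9
u·u = (3)² + (4)² + (0)² = 25
proj_u(v) = (v·u / u·u) × u = (-9/25) × u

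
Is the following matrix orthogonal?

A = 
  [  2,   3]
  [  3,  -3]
No

AᵀA = 
  [ 13,  -3]
  [ -3,  18]
≠ I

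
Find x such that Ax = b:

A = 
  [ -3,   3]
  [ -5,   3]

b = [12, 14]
x = [-1, 3]

Row reduce the augmented matrix [A|b]:
R2 → R2 - (5/3)·R1
REF = 
  [ -3,   3,  12]
  [  0,  -2,  -6]

Back-substitution:
x₂ = (-6) / (-2) = 3
x₁ = (12 - (3)(3)) / (-3) = -1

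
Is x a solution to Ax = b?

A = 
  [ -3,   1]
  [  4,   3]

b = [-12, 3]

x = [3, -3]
Yes

Ax = [-12, 3] = b ✓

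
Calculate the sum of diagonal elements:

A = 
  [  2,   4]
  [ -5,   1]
3

tr(A) = 2 + 1 = 3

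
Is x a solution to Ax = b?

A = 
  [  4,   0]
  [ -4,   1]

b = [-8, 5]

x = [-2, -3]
Yes

Ax = [-8, 5] = b ✓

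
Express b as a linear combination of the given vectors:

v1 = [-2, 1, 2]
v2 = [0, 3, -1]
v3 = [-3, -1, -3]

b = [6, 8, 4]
c1 = 0, c2 = 2, c3 = -2

b = 0·v1 + 2·v2 + -2·v3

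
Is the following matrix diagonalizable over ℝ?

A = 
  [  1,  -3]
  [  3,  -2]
No

tr(A) = -1, det(A) = 7
Characteristic polynomial: λ² - tr(A)λ + det(A) = λ² + λ + 7
λ² + λ + 7 = 0  ⇒  λ = (-1 ± √((1)² - 4·(7)))/2 = (-1 ± √(-27))/2
  = (-1 + 3i√3)/2,  (-1 - 3i√3)/2
Eigenvalues: (-1 + 3i√3)/2, (-1 - 3i√3)/2  (≈ -0.5 + 2.598i, -0.5 - 2.598i)
Has complex eigenvalues (not diagonalizable over ℝ).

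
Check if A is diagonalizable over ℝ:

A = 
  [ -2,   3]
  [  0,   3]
Yes

tr(A) = 1, det(A) = -6
Characteristic polynomial: λ² - tr(A)λ + det(A) = λ² - λ - 6
λ² - λ - 6 = (λ + 2)(λ - 3)
Eigenvalues: 3, -2
λ=-2: alg. mult. = 1, geom. mult. = 2 - rank(A - (-2)I) = 2 - 1 = 1
λ=3: alg. mult. = 1, geom. mult. = 2 - rank(A - (3)I) = 2 - 1 = 1
Sum of geometric multiplicities equals n, so A has n independent eigenvectors.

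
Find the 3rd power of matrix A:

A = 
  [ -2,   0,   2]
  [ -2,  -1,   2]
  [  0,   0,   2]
A^3 = 
  [ -8,   0,   8]
  [-14,  -1,  10]
  [  0,   0,   8]

A² = A·A:
A²[1,1] = (-2)(-2) + (0)(-2) + (2)(0) = 4
A²[1,2] = (-2)(0) + (0)(-1) + (2)(0) = 0
A²[1,3] = (-2)(2) + (0)(2) + (2)(2) = 0
A²[2,1] = (-2)(-2) + (-1)(-2) + (2)(0) = 6
A²[2,2] = (-2)(0) + (-1)(-1) + (2)(0) = 1
A²[2,3] = (-2)(2) + (-1)(2) + (2)(2) = -2
A²[3,1] = (0)(-2) + (0)(-2) + (2)(0) = 0
A²[3,2] = (0)(0) + (0)(-1) + (2)(0) = 0
A²[3,3] = (0)(2) + (0)(2) + (2)(2) = 4
A² = 
  [  4,   0,   0]
  [  6,   1,  -2]
  [  0,   0,   4]

A^3 = A^2·A:
A^3[1,1] = (4)(-2) + (0)(-2) + (0)(0) = -8
A^3[1,2] = (4)(0) + (0)(-1) + (0)(0) = 0
A^3[1,3] = (4)(2) + (0)(2) + (0)(2) = 8
A^3[2,1] = (6)(-2) + (1)(-2) + (-2)(0) = -14
A^3[2,2] = (6)(0) + (1)(-1) + (-2)(0) = -1
A^3[2,3] = (6)(2) + (1)(2) + (-2)(2) = 10
A^3[3,1] = (0)(-2) + (0)(-2) + (4)(0) = 0
A^3[3,2] = (0)(0) + (0)(-1) + (4)(0) = 0
A^3[3,3] = (0)(2) + (0)(2) + (4)(2) = 8
A^3 = 
  [ -8,   0,   8]
  [-14,  -1,  10]
  [  0,   0,   8]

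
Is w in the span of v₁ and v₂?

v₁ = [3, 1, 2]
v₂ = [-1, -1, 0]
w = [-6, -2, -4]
Yes

Form the augmented matrix and row-reduce:
[v₁|v₂|w] = 
  [  3,  -1,  -6]
  [  1,  -1,  -2]
  [  2,   0,  -4]
R2 → R2 - (1/3)·R1
R3 → R3 - (2/3)·R1
R3 → R3 + (1)·R2
REF = 
  [   3,   -1,   -6]
  [   0, -2/3,    0]
  [   0,    0,    0]

No row of the form [0 0 | nonzero], so the system is consistent. Back-substitution gives c₁ = -2, c₂ = 0: w = (-2)·v₁ + (0)·v₂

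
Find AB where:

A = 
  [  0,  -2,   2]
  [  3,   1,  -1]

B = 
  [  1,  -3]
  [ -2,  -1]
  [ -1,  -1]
AB = 
  [  2,   0]
  [  2,  -9]

A is 2×3 and B is 3×2, so AB is 2×2. Each entry is (row of A)·(column of B):
AB[1,1] = (0)(1) + (-2)(-2) + (2)(-1) = 2
AB[1,2] = (0)(-3) + (-2)(-1) + (2)(-1) = 0
AB[2,1] = (3)(1) + (1)(-2) + (-1)(-1) = 2
AB[2,2] = (3)(-3) + (1)(-1) + (-1)(-1) = -9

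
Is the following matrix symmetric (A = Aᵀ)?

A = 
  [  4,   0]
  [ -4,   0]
No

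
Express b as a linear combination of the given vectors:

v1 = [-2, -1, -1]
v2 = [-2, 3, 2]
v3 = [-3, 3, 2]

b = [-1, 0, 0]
c1 = 0, c2 = -1, c3 = 1

b = 0·v1 + -1·v2 + 1·v3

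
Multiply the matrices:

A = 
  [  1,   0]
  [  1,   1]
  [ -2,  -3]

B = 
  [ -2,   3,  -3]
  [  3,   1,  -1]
AB = 
  [ -2,   3,  -3]
  [  1,   4,  -4]
  [ -5,  -9,   9]

A is 3×2 and B is 2×3, so AB is 3×3. Each entry is (row of A)·(column of B):
AB[1,1] = (1)(-2) + (0)(3) = -2
AB[1,2] = (1)(3) + (0)(1) = 3
AB[1,3] = (1)(-3) + (0)(-1) = -3
AB[2,1] = (1)(-2) + (1)(3) = 1
AB[2,2] = (1)(3) + (1)(1) = 4
AB[2,3] = (1)(-3) + (1)(-1) = -4
AB[3,1] = (-2)(-2) + (-3)(3) = -5
AB[3,2] = (-2)(3) + (-3)(1) = -9
AB[3,3] = (-2)(-3) + (-3)(-1) = 9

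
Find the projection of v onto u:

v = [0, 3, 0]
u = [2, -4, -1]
v·u = (0)(2) + (3)(-4) + (0)(-1) = -12
u·u = (2)² + (-4)² + (-1)² = 21
proj_u(v) = (v·u / u·u) × u = (-12/21) × u = (-4/7) × u

proj_u(v) = [-8/7, 16/7, 4/7]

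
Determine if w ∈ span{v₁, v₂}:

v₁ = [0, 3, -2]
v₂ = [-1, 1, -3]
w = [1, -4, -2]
No

Form the augmented matrix and row-reduce:
[v₁|v₂|w] = 
  [  0,  -1,   1]
  [  3,   1,  -4]
  [ -2,  -3,  -2]
Swap R1 ↔ R2
R3 → R3 + (2/3)·R1
R3 → R3 - (7/3)·R2
REF = 
  [  3,   1,  -4]
  [  0,  -1,   1]
  [  0,   0,  -7]

Row 3 reads [0 0 | -7], i.e. 0 = -7, so the system is inconsistent and w ∉ span{v₁, v₂}.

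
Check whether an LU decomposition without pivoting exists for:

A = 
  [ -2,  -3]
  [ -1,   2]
Yes.
A[1,1] = -2 ≠ 0, so Gaussian elimination proceeds without a row swap: multiplier ℓ₂₁ = (-1)/(-2) = 1/2, and U[2,2] = 2 - (1/2)(-3) = 7/2.
L = 
  [  1,   0]
  [1/2,   1]
U = 
  [ -2,  -3]
  [  0, 7/2]
Check row 2 of LU: [(1/2)(-2), (1/2)(-3) + (7/2)] = [-1, 2] = row 2 of A ✓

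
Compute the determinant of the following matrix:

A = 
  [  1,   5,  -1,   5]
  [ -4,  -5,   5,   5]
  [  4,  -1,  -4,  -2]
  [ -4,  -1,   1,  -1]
Cofactor expansion along row 1: det(A) = a₁₁M₁₁ - a₁₂M₁₂ + a₁₃M₁₃ - a₁₄M₁₄

M₁₁ = det[[-5, 5, 5]; [-1, -4, -2]; [-1, 1, -1]]
  = (-5)·((-4)(-1) - (-2)(1)) - (5)·((-1)(-1) - (-2)(-1)) + (5)·((-1)(1) - (-4)(-1))
  = (-5)(6) - (5)(-1) + (5)(-5)
  = -50
M₁₂ = det[[-4, 5, 5]; [4, -4, -2]; [-4, 1, -1]]
  = (-4)·((-4)(-1) - (-2)(1)) - (5)·((4)(-1) - (-2)(-4)) + (5)·((4)(1) - (-4)(-4))
  = (-4)(6) - (5)(-12) + (5)(-12)
  = -24
M₁₃ = det[[-4, -5, 5]; [4, -1, -2]; [-4, -1, -1]]
  = (-4)·((-1)(-1) - (-2)(-1)) - (-5)·((4)(-1) - (-2)(-4)) + (5)·((4)(-1) - (-1)(-4))
  = (-4)(-1) - (-5)(-12) + (5)(-8)
  = -96
M₁₄ = det[[-4, -5, 5]; [4, -1, -4]; [-4, -1, 1]]
  = (-4)·((-1)(1) - (-4)(-1)) - (-5)·((4)(1) - (-4)(-4)) + (5)·((4)(-1) - (-1)(-4))
  = (-4)(-5) - (-5)(-12) + (5)(-8)
  = -80

det(A) = (1)(-50) - (5)(-24) + (-1)(-96) - (5)(-80) = 566

det(A) = 566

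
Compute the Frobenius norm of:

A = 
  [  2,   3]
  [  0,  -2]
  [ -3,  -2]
||A||_F = 5.477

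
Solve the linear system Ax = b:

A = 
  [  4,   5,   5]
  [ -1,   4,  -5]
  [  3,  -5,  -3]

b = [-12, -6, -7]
Row reduce the augmented matrix [A|b]:
R2 → R2 + (1/4)·R1
R3 → R3 - (3/4)·R1
R3 → R3 + (5/3)·R2
REF = 
  [    4,     5,     5,   -12]
  [    0,  21/4, -15/4,    -9]
  [    0,     0,   -13,   -13]

Back-substitution:
x₃ = (-13) / (-13) = 1
x₂ = (-9 - (-15/4)(1)) / (21/4) = -1
x₁ = (-12 - (5)(-1) - (5)(1)) / 4 = -3

x = [-3, -1, 1]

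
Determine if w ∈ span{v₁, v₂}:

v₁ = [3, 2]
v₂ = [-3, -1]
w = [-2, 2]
Yes

Form the augmented matrix and row-reduce:
[v₁|v₂|w] = 
  [  3,  -3,  -2]
  [  2,  -1,   2]
R2 → R2 - (2/3)·R1
REF = 
  [   3,   -3,   -2]
  [   0,    1, 10/3]

No row of the form [0 0 | nonzero], so the system is consistent. Back-substitution gives c₁ = 8/3, c₂ = 10/3: w = (8/3)·v₁ + (10/3)·v₂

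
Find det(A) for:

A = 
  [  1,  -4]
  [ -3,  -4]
-16

For a 2×2 matrix, det = ad - bc = (1)(-4) - (-4)(-3) = -16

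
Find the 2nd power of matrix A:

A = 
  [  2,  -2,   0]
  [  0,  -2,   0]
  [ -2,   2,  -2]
A² = A·A:
A²[1,1] = (2)(2) + (-2)(0) + (0)(-2) = 4
A²[1,2] = (2)(-2) + (-2)(-2) + (0)(2) = 0
A²[1,3] = (2)(0) + (-2)(0) + (0)(-2) = 0
A²[2,1] = (0)(2) + (-2)(0) + (0)(-2) = 0
A²[2,2] = (0)(-2) + (-2)(-2) + (0)(2) = 4
A²[2,3] = (0)(0) + (-2)(0) + (0)(-2) = 0
A²[3,1] = (-2)(2) + (2)(0) + (-2)(-2) = 0
A²[3,2] = (-2)(-2) + (2)(-2) + (-2)(2) = -4
A²[3,3] = (-2)(0) + (2)(0) + (-2)(-2) = 4
A² = 
  [  4,   0,   0]
  [  0,   4,   0]
  [  0,  -4,   4]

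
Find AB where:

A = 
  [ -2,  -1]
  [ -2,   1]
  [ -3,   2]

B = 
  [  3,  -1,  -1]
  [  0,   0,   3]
AB = 
  [ -6,   2,  -1]
  [ -6,   2,   5]
  [ -9,   3,   9]

A is 3×2 and B is 2×3, so AB is 3×3. Each entry is (row of A)·(column of B):
AB[1,1] = (-2)(3) + (-1)(0) = -6
AB[1,2] = (-2)(-1) + (-1)(0) = 2
AB[1,3] = (-2)(-1) + (-1)(3) = -1
AB[2,1] = (-2)(3) + (1)(0) = -6
AB[2,2] = (-2)(-1) + (1)(0) = 2
AB[2,3] = (-2)(-1) + (1)(3) = 5
AB[3,1] = (-3)(3) + (2)(0) = -9
AB[3,2] = (-3)(-1) + (2)(0) = 3
AB[3,3] = (-3)(-1) + (2)(3) = 9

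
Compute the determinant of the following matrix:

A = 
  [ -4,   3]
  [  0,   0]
For a 2×2 matrix, det = ad - bc = (-4)(0) - (3)(0) = 0

det(A) = 0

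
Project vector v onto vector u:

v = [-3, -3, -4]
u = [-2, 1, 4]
v·u = (-3)(-2) + (-3)(1) + (-4)(4) = -13
u·u = (-2)² + (1)² + (4)² = 21
proj_u(v) = (v·u / u·u) × u = (-13/21) × u

proj_u(v) = [26/21, -13/21, -52/21]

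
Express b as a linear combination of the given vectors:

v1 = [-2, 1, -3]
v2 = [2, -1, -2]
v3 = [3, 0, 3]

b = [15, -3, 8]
c1 = -1, c2 = 2, c3 = 3

b = -1·v1 + 2·v2 + 3·v3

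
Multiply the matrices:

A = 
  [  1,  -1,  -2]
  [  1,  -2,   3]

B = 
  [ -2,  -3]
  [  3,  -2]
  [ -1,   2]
A is 2×3 and B is 3×2, so AB is 2×2. Each entry is (row of A)·(column of B):
AB[1,1] = (1)(-2) + (-1)(3) + (-2)(-1) = -3
AB[1,2] = (1)(-3) + (-1)(-2) + (-2)(2) = -5
AB[2,1] = (1)(-2) + (-2)(3) + (3)(-1) = -11
AB[2,2] = (1)(-3) + (-2)(-2) + (3)(2) = 7

AB = 
  [ -3,  -5]
  [-11,   7]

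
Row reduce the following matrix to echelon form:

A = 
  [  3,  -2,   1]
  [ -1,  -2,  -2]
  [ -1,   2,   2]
Row operations:
R2 → R2 + (1/3)·R1
R3 → R3 + (1/3)·R1
R3 → R3 + (1/2)·R2

Resulting echelon form:
REF = 
  [   3,   -2,    1]
  [   0, -8/3, -5/3]
  [   0,    0,  3/2]

Rank = 3 (number of non-zero pivot rows).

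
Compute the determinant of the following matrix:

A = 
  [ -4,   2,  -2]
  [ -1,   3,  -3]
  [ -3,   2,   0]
Cofactor expansion along row 1:
det(A) = (-4)·((3)(0) - (-3)(2)) - (2)·((-1)(0) - (-3)(-3)) + (-2)·((-1)(2) - (3)(-3))
  = (-4)(6) - (2)(-9) + (-2)(7)
  = -20

det(A) = -20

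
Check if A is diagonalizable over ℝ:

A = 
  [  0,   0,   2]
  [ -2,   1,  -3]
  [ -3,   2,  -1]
No

Characteristic polynomial: det(λI - A) = λ³ + 11λ + 2
By the rational root theorem any rational root is an integer dividing 2; none of those is a root, so p(λ) has no rational roots and hence (being an irreducible cubic) no repeated roots.
Discriminant of the cubic: Δ = -5432
Δ < 0 ⇒ one real eigenvalue and a complex-conjugate pair: λ ≈ 0.09064 + 3.32i, 0.09064 - 3.32i, -0.1813
Has complex eigenvalues (not diagonalizable over ℝ).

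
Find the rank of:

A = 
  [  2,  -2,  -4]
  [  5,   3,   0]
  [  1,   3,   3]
Row reduce:
R2 → R2 - (5/2)·R1
R3 → R3 - (1/2)·R1
R3 → R3 - (1/2)·R2
REF = 
  [  2,  -2,  -4]
  [  0,   8,  10]
  [  0,   0,   0]
Pivot columns: 1, 2 → 2 pivots.

rank(A) = 2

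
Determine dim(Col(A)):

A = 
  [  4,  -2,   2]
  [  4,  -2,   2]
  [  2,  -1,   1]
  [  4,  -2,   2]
dim(Col(A)) = 1

Row reduce:
R2 → R2 - (1)·R1
R3 → R3 - (1/2)·R1
R4 → R4 - (1)·R1
REF = 
  [  4,  -2,   2]
  [  0,   0,   0]
  [  0,   0,   0]
  [  0,   0,   0]
Pivot columns: 1 → 1 pivot.
dim(Col(A)) = number of pivot columns = 1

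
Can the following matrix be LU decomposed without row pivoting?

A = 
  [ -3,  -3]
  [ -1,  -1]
Yes.
A[1,1] = -3 ≠ 0, so Gaussian elimination proceeds without a row swap: multiplier ℓ₂₁ = (-1)/(-3) = 1/3, and U[2,2] = -1 - (1/3)(-3) = 0.
L = 
  [  1,   0]
  [1/3,   1]
U = 
  [ -3,  -3]
  [  0,   0]
Check row 2 of LU: [(1/3)(-3), (1/3)(-3) + 0] = [-1, -1] = row 2 of A ✓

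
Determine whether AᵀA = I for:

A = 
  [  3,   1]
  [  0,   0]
No

AᵀA = 
  [  9,   3]
  [  3,   1]
≠ I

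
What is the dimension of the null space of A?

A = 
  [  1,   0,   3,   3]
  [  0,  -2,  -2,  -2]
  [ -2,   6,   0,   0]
nullity(A) = 2

Row reduce:
R3 → R3 + (2)·R1
R3 → R3 + (3)·R2
REF = 
  [  1,   0,   3,   3]
  [  0,  -2,  -2,  -2]
  [  0,   0,   0,   0]
Pivot columns: 1, 2 → 2 pivots.
rank(A) = 2, so nullity(A) = 4 - 2 = 2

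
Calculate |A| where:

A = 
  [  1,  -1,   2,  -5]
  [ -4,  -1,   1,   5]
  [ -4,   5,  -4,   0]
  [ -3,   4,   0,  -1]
Cofactor expansion along row 1: det(A) = a₁₁M₁₁ - a₁₂M₁₂ + a₁₃M₁₃ - a₁₄M₁₄

M₁₁ = det[[-1, 1, 5]; [5, -4, 0]; [4, 0, -1]]
  = (-1)·((-4)(-1) - (0)(0)) - (1)·((5)(-1) - (0)(4)) + (5)·((5)(0) - (-4)(4))
  = (-1)(4) - (1)(-5) + (5)(16)
  = 81
M₁₂ = det[[-4, 1, 5]; [-4, -4, 0]; [-3, 0, -1]]
  = (-4)·((-4)(-1) - (0)(0)) - (1)·((-4)(-1) - (0)(-3)) + (5)·((-4)(0) - (-4)(-3))
  = (-4)(4) - (1)(4) + (5)(-12)
  = -80
M₁₃ = det[[-4, -1, 5]; [-4, 5, 0]; [-3, 4, -1]]
  = (-4)·((5)(-1) - (0)(4)) - (-1)·((-4)(-1) - (0)(-3)) + (5)·((-4)(4) - (5)(-3))
  = (-4)(-5) - (-1)(4) + (5)(-1)
  = 19
M₁₄ = det[[-4, -1, 1]; [-4, 5, -4]; [-3, 4, 0]]
  = (-4)·((5)(0) - (-4)(4)) - (-1)·((-4)(0) - (-4)(-3)) + (1)·((-4)(4) - (5)(-3))
  = (-4)(16) - (-1)(-12) + (1)(-1)
  = -77

det(A) = (1)(81) - (-1)(-80) + (2)(19) - (-5)(-77) = -346

det(A) = -346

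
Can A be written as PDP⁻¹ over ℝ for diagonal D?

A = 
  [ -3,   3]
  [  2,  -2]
Yes

tr(A) = -5, det(A) = 0
Characteristic polynomial: λ² - tr(A)λ + det(A) = λ² + 5λ
λ² + 5λ = λ(λ + 5)
Eigenvalues: 0, -5
λ=-5: alg. mult. = 1, geom. mult. = 2 - rank(A - (-5)I) = 2 - 1 = 1
λ=0: alg. mult. = 1, geom. mult. = 2 - rank(A - (0)I) = 2 - 1 = 1
Sum of geometric multiplicities equals n, so A has n independent eigenvectors.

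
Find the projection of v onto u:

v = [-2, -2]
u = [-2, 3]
proj_u(v) = [4/13, -6/13]

v·u = (-2)(-2) + (-2)(3) = -2
u·u = (-2)² + (3)² = 13
proj_u(v) = (v·u / u·u) × u = (-2/13) × u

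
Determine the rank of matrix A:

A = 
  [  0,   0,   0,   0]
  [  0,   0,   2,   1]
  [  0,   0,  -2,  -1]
rank(A) = 1

Row reduce:
Swap R1 ↔ R2
R3 → R3 + (1)·R1
REF = 
  [  0,   0,   2,   1]
  [  0,   0,   0,   0]
  [  0,   0,   0,   0]
Pivot columns: 3 → 1 pivot.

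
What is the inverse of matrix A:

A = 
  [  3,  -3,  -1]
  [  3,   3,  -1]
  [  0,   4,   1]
det(A) = (3)·((3)(1) - (-1)(4)) - (-3)·((3)(1) - (-1)(0)) + (-1)·((3)(4) - (3)(0))
  = (3)(7) - (-3)(3) + (-1)(12)
  = 18
det(A) = 18 ≠ 0, so A is invertible.

Cofactors Cᵢⱼ = (-1)ⁱ⁺ʲ·Mᵢⱼ:
C = 
  [  7,  -3,  12]
  [ -1,   3, -12]
  [  6,   0,  18]

adj(A) = Cᵀ:
adj(A) = 
  [  7,  -1,   6]
  [ -3,   3,   0]
  [ 12, -12,  18]

A⁻¹ = (1/18) · adj(A):
A⁻¹ = 
  [ 7/18, -1/18,   1/3]
  [ -1/6,   1/6,     0]
  [  2/3,  -2/3,     1]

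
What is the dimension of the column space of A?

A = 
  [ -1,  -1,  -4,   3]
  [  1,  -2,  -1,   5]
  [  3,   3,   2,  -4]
dim(Col(A)) = 3

Row reduce:
R2 → R2 + (1)·R1
R3 → R3 + (3)·R1
REF = 
  [ -1,  -1,  -4,   3]
  [  0,  -3,  -5,   8]
  [  0,   0, -10,   5]
Pivot columns: 1, 2, 3 → 3 pivots.
dim(Col(A)) = number of pivot columns = 3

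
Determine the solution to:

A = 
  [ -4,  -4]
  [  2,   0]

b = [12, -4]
x = [-2, -1]

Row reduce the augmented matrix [A|b]:
R2 → R2 + (1/2)·R1
REF = 
  [ -4,  -4,  12]
  [  0,  -2,   2]

Back-substitution:
x₂ = 2 / (-2) = -1
x₁ = (12 - (-4)(-1)) / (-4) = -2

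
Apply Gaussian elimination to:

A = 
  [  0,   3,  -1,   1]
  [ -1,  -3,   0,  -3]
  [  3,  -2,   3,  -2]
Row operations:
Swap R1 ↔ R2
R3 → R3 + (3)·R1
R3 → R3 + (11/3)·R2

Resulting echelon form:
REF = 
  [   -1,    -3,     0,    -3]
  [    0,     3,    -1,     1]
  [    0,     0,  -2/3, -22/3]

Rank = 3 (number of non-zero pivot rows).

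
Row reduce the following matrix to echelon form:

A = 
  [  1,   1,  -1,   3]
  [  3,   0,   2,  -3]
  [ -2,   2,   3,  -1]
Row operations:
R2 → R2 - (3)·R1
R3 → R3 + (2)·R1
R3 → R3 + (4/3)·R2

Resulting echelon form:
REF = 
  [   1,    1,   -1,    3]
  [   0,   -3,    5,  -12]
  [   0,    0, 23/3,  -11]

Rank = 3 (number of non-zero pivot rows).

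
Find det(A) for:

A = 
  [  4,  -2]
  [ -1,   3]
For a 2×2 matrix, det = ad - bc = (4)(3) - (-2)(-1) = 10

det(A) = 10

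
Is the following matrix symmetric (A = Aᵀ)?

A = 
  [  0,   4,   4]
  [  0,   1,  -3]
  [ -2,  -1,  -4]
No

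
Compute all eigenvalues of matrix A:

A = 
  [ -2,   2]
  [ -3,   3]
λ = 1, 0

tr(A) = 1, det(A) = 0
Characteristic polynomial: λ² - tr(A)λ + det(A) = λ² - λ
λ² - λ = λ(λ - 1)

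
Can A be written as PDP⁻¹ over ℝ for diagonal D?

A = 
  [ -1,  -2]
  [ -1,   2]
Yes

tr(A) = 1, det(A) = -4
Characteristic polynomial: λ² - tr(A)λ + det(A) = λ² - λ - 4
λ² - λ - 4 = 0  ⇒  λ = (1 ± √((-1)² - 4·(-4)))/2 = (1 ± √(17))/2
  = (1 + √17)/2,  (1 - √17)/2
Eigenvalues: (1 + √17)/2, (1 - √17)/2  (≈ 2.562, -1.562)
The two irrational eigenvalues are distinct (simple), so each has alg. mult. = geom. mult. = 1.
Sum of geometric multiplicities equals n, so A has n independent eigenvectors.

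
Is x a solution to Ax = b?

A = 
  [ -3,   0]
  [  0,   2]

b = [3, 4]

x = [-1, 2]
Yes

Ax = [3, 4] = b ✓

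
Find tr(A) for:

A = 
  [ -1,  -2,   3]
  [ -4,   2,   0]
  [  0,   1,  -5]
-4

tr(A) = -1 + 2 + -5 = -4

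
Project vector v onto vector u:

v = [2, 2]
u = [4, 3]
v·u = (2)(4) + (2)(3) = 14
u·u = (4)² + (3)² = 25
proj_u(v) = (v·u / u·u) × u = (14/25) × u

proj_u(v) = [56/25, 42/25]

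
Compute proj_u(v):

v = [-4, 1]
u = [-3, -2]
v·u = (-4)(-3) + (1)(-2) = 10
u·u = (-3)² + (-2)² = 13
proj_u(v) = (v·u / u·u) × u = (10/13) × u

proj_u(v) = [-30/13, -20/13]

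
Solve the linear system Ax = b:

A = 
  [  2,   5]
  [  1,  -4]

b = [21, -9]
Row reduce the augmented matrix [A|b]:
R2 → R2 - (1/2)·R1
REF = 
  [    2,     5,    21]
  [    0, -13/2, -39/2]

Back-substitution:
x₂ = (-39/2) / (-13/2) = 3
x₁ = (21 - (5)(3)) / 2 = 3

x = [3, 3]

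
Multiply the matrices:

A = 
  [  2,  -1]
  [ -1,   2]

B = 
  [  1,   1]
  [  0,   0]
A is 2×2 and B is 2×2, so AB is 2×2. Each entry is (row of A)·(column of B):
AB[1,1] = (2)(1) + (-1)(0) = 2
AB[1,2] = (2)(1) + (-1)(0) = 2
AB[2,1] = (-1)(1) + (2)(0) = -1
AB[2,2] = (-1)(1) + (2)(0) = -1

AB = 
  [  2,   2]
  [ -1,  -1]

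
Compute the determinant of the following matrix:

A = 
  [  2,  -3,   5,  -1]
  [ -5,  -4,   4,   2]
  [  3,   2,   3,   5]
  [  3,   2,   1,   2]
47

Cofactor expansion along row 1: det(A) = a₁₁M₁₁ - a₁₂M₁₂ + a₁₃M₁₃ - a₁₄M₁₄

M₁₁ = det[[-4, 4, 2]; [2, 3, 5]; [2, 1, 2]]
  = (-4)·((3)(2) - (5)(1)) - (4)·((2)(2) - (5)(2)) + (2)·((2)(1) - (3)(2))
  = (-4)(1) - (4)(-6) + (2)(-4)
  = 12
M₁₂ = det[[-5, 4, 2]; [3, 3, 5]; [3, 1, 2]]
  = (-5)·((3)(2) - (5)(1)) - (4)·((3)(2) - (5)(3)) + (2)·((3)(1) - (3)(3))
  = (-5)(1) - (4)(-9) + (2)(-6)
  = 19
M₁₃ = det[[-5, -4, 2]; [3, 2, 5]; [3, 2, 2]]
  = (-5)·((2)(2) - (5)(2)) - (-4)·((3)(2) - (5)(3)) + (2)·((3)(2) - (2)(3))
  = (-5)(-6) - (-4)(-9) + (2)(0)
  = -6
M₁₄ = det[[-5, -4, 4]; [3, 2, 3]; [3, 2, 1]]
  = (-5)·((2)(1) - (3)(2)) - (-4)·((3)(1) - (3)(3)) + (4)·((3)(2) - (2)(3))
  = (-5)(-4) - (-4)(-6) + (4)(0)
  = -4

det(A) = (2)(12) - (-3)(19) + (5)(-6) - (-1)(-4) = 47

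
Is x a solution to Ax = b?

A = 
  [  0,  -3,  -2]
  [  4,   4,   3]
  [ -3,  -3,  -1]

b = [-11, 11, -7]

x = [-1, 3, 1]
Yes

Ax = [-11, 11, -7] = b ✓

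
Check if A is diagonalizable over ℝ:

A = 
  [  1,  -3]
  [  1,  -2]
No

tr(A) = -1, det(A) = 1
Characteristic polynomial: λ² - tr(A)λ + det(A) = λ² + λ + 1
λ² + λ + 1 = 0  ⇒  λ = (-1 ± √((1)² - 4·(1)))/2 = (-1 ± √(-3))/2
  = (-1 + i√3)/2,  (-1 - i√3)/2
Eigenvalues: (-1 + i√3)/2, (-1 - i√3)/2  (≈ -0.5 + 0.866i, -0.5 - 0.866i)
Has complex eigenvalues (not diagonalizable over ℝ).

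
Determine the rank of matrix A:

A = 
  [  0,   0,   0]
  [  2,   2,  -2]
rank(A) = 1

Row reduce:
Swap R1 ↔ R2
REF = 
  [  2,   2,  -2]
  [  0,   0,   0]
Pivot columns: 1 → 1 pivot.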